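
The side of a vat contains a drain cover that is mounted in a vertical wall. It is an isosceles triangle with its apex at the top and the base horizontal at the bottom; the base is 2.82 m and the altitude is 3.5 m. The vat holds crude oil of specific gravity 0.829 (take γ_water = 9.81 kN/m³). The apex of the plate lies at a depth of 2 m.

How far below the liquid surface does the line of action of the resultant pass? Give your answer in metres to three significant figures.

γ = 0.829 × 9.81 = 8.13249 kN/m³.
With the apex up, the centroid sits 2h/3 = 2 × 3.5/3 = 2.33333 m below the apex, so the centroid depth is h_c = 2 + 2.33333 = 4.33333 m.
A = ½ × 2.82 × 3.5 = 4.935 m².
Resultant F = γ·h_c·A = 8.13249 × 4.33333 × 4.935 = 173.913 kN.
I_c = b·h³/36 = 2.82 × 3.5³/36 = 3.35854 m⁴.
Centre of pressure: y_p = y_c + I_c/(y_c·A) = 4.33333 + 3.35854/(4.33333 × 4.935) = 4.33333 + 0.157051 = 4.49038 m along the plane.

h_p = 4.49 m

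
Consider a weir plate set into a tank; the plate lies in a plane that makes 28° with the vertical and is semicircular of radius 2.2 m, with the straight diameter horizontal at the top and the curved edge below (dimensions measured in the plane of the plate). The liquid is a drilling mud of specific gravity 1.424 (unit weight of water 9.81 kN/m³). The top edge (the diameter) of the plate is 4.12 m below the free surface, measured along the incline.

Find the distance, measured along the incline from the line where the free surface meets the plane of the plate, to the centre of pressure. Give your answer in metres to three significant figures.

y_p = 5.12 m

γ = 1.424 × 9.81 = 13.96944 kN/m³.
The plate makes 28° with the vertical, i.e. θ = 90° − 28° = 62° to the horizontal. Measuring y along the incline from the free-surface line, vertical depth h = y·sinθ with sinθ = 0.882948.
The centroid of a semicircle lies 4r/(3π) = 0.933709 m from the diameter, here below the top edge, so y_c = 4.12 + 0.933709 = 5.05371 m and h_c = 5.05371 × 0.882948 = 4.46216 m.
A = πr²/2 = π × 2.2²/2 = 7.60265 m².
Resultant F = γ·h_c·A = 13.96944 × 4.46216 × 7.60265 = 473.903 kN.
I_c = (π/8 − 8/(9π))·r⁴ = 0.109757 × 2.2⁴ = 2.57112 m⁴.
Centre of pressure: y_p = y_c + I_c/(y_c·A) = 5.05371 + 2.57112/(5.05371 × 7.60265) = 5.05371 + 0.0669186 = 5.12063 m along the plane.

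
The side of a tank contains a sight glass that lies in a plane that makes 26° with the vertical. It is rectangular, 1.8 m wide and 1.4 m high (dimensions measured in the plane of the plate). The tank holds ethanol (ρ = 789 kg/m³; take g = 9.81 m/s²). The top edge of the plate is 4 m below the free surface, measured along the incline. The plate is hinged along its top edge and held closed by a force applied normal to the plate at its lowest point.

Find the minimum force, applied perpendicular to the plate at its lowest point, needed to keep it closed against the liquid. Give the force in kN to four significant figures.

P ≈ 43.24 kN

γ = ρg = 789 × 9.81 / 1000 = 7.74009 kN/m³.
The plate makes 26° with the vertical, i.e. θ = 90° − 26° = 64° to the horizontal. Measuring y along the incline from the free-surface line, vertical depth h = y·sinθ with sinθ = 0.898794.
The centroid lies 1.4/2 = 0.7 m below the top edge, so y_c = 4 + 0.7 = 4.7 m and h_c = 4.7 × 0.898794 = 4.22433 m.
A = 1.8 × 1.4 = 2.52 m².
Resultant F = γ·h_c·A = 7.74009 × 4.22433 × 2.52 = 82.3957 kN.
I_c = b·h³/12 = 1.8 × 1.4³/12 = 0.4116 m⁴.
Centre of pressure: y_p = y_c + I_c/(y_c·A) = 4.7 + 0.4116/(4.7 × 2.52) = 4.7 + 0.0347518 = 4.73475 m along the plane.
The resultant acts 0.7 + 0.0347518 = 0.734752 m (along the plate) below the hinge at the top edge, so the moment about the hinge is M = F × 0.734752 = 82.3957 × 0.734752 = 60.5404 kN·m.
A normal force at the bottom, 1.4 m from the hinge, must supply this moment: P = 60.5404/1.4 = 43.2431 kN.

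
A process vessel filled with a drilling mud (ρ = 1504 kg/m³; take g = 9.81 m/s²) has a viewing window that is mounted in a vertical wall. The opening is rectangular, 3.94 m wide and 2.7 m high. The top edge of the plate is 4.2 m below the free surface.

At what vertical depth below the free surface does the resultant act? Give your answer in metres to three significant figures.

γ = ρg = 1504 × 9.81 / 1000 = 14.75424 kN/m³.
The centroid lies 2.7/2 = 1.35 m below the top edge, so the centroid depth is h_c = 4.2 + 1.35 = 5.55 m.
A = 3.94 × 2.7 = 10.638 m².
Resultant F = γ·h_c·A = 14.75424 × 5.55 × 10.638 = 871.104 kN.
I_c = b·h³/12 = 3.94 × 2.7³/12 = 6.46259 m⁴.
Centre of pressure: y_p = y_c + I_c/(y_c·A) = 5.55 + 6.46259/(5.55 × 10.638) = 5.55 + 0.10946 = 5.65946 m along the plane.

h_p = 5.66 m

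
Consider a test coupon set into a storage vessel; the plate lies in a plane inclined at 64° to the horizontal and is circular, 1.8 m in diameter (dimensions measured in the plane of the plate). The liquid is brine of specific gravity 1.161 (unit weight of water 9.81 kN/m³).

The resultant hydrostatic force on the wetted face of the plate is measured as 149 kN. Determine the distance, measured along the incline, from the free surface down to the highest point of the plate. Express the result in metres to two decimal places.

y_top ≈ 4.82 m

γ = 1.161 × 9.81 = 11.38941 kN/m³.
A = π(0.9)² = 2.54469 m².
From F = γ·h_c·A, the centroid depth is h_c = 149/(11.38941 × 2.54469) = 5.14103 m.
Let θ = 64° be the plate's angle to the horizontal; measure y along the incline from where the plane meets the free surface. Vertical depth h = y·sinθ with sinθ = 0.898794.
Along the incline, y_c = h_c/sinθ = 5.14103/0.898794 = 5.71992 m.
The centroid is at the centre, 0.9 m below the top of the plate, so the highest point sits at y_top = 5.71992 − 0.9 = 4.81992 m along the incline.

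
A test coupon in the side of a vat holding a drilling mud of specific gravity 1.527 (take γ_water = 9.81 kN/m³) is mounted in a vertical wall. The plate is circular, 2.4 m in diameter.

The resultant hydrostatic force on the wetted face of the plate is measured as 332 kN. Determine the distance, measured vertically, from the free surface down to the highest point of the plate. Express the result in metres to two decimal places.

γ = 1.527 × 9.81 = 14.97987 kN/m³.
A = π(1.2)² = 4.52389 m².
From F = γ·h_c·A, the centroid depth is h_c = 332/(14.97987 × 4.52389) = 4.89912 m.
The centroid is at the centre, 1.2 m below the top of the plate, so the highest point sits at h_top = 4.89912 − 1.2 = 3.69912 m below the surface.

d_top ≈ 3.70 m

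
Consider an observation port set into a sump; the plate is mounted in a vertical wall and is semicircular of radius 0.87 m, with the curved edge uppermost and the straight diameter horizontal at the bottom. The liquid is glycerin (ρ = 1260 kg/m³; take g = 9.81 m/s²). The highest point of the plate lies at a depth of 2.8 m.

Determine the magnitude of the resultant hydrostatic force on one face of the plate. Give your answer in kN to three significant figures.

γ = ρg = 1260 × 9.81 / 1000 = 12.3606 kN/m³.
The centroid lies 4r/(3π) = 0.369239 m above the diameter, so r − 4r/(3π) = 0.87 − 0.369239 = 0.500761 m below the topmost point, so the centroid depth is h_c = 2.8 + 0.500761 = 3.30076 m.
A = πr²/2 = π × 0.87²/2 = 1.18894 m².
Resultant F = γ·h_c·A = 12.3606 × 3.30076 × 1.18894 = 48.508 kN.

F ≈ 48.5 kN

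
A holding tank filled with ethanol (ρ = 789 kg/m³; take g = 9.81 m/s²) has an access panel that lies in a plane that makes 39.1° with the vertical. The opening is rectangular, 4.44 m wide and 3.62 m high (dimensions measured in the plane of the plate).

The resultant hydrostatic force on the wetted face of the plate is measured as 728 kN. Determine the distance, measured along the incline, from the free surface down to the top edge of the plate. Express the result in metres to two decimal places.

γ = ρg = 789 × 9.81 / 1000 = 7.74009 kN/m³.
A = 4.44 × 3.62 = 16.0728 m².
From F = γ·h_c·A, the centroid depth is h_c = 728/(7.74009 × 16.0728) = 5.85186 m.
The plate makes 39.1° with the vertical, i.e. θ = 90° − 39.1° = 50.9° to the horizontal. Measuring y along the incline from the free-surface line, vertical depth h = y·sinθ with sinθ = 0.776046.
Along the incline, y_c = h_c/sinθ = 5.85186/0.776046 = 7.54061 m.
The centroid lies 3.62/2 = 1.81 m below the top edge, so the top edge sits at y_top = 7.54061 − 1.81 = 5.73061 m along the incline.

y_top ≈ 5.73 m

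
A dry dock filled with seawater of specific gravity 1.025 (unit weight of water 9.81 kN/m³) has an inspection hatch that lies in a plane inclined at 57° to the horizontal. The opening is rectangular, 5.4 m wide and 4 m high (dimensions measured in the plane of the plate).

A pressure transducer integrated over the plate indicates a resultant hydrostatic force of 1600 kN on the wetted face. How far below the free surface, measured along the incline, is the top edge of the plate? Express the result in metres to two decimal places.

γ = 1.025 × 9.81 = 10.05525 kN/m³.
A = 5.4 × 4 = 21.6 m².
From F = γ·h_c·A, the centroid depth is h_c = 1600/(10.05525 × 21.6) = 7.36671 m.
Let θ = 57° be the plate's angle to the horizontal; measure y along the incline from where the plane meets the free surface. Vertical depth h = y·sinθ with sinθ = 0.838671.
Along the incline, y_c = h_c/sinθ = 7.36671/0.838671 = 8.78379 m.
The centroid lies 4/2 = 2 m below the top edge, so the top edge sits at y_top = 8.78379 − 2 = 6.78379 m along the incline.

y_top ≈ 6.78 m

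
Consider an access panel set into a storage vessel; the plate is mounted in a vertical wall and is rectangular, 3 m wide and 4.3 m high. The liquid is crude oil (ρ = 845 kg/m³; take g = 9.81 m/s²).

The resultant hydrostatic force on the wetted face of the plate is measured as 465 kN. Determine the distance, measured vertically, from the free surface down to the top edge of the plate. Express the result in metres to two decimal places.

d_top ≈ 2.20 m

γ = ρg = 845 × 9.81 / 1000 = 8.28945 kN/m³.
A = 3 × 4.3 = 12.9 m².
From F = γ·h_c·A, the centroid depth is h_c = 465/(8.28945 × 12.9) = 4.34848 m.
The centroid lies 4.3/2 = 2.15 m below the top edge, so the top edge sits at h_top = 4.34848 − 2.15 = 2.19848 m below the surface.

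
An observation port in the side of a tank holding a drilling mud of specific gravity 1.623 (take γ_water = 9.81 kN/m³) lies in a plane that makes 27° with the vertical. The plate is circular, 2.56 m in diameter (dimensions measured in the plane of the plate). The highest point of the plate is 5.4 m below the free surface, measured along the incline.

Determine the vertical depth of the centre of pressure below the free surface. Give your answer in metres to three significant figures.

γ = 1.623 × 9.81 = 15.92163 kN/m³.
The plate makes 27° with the vertical, i.e. θ = 90° − 27° = 63° to the horizontal. Measuring y along the incline from the free-surface line, vertical depth h = y·sinθ with sinθ = 0.891007.
The centroid is at the centre, 1.28 m below the top of the plate, so y_c = 5.4 + 1.28 = 6.68 m and h_c = 6.68 × 0.891007 = 5.95193 m.
A = π(1.28)² = 5.14719 m².
Resultant F = γ·h_c·A = 15.92163 × 5.95193 × 5.14719 = 487.771 kN.
I_c = πr⁴/4 = π × 1.28⁴/4 = 2.10829 m⁴.
Centre of pressure: y_p = y_c + I_c/(y_c·A) = 6.68 + 2.10829/(6.68 × 5.14719) = 6.68 + 0.0613174 = 6.74132 m along the plane.
Vertically, h_p = y_p·sinθ = 6.74132 × 0.891007 = 6.00656 m.

h_p = 6.01 m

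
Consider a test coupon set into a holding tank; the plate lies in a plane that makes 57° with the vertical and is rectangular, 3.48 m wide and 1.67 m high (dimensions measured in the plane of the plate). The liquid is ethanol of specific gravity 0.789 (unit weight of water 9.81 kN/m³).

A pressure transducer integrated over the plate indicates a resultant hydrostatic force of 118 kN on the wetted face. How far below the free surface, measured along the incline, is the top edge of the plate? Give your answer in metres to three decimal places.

y_top ≈ 3.981 m

γ = 0.789 × 9.81 = 7.74009 kN/m³.
A = 3.48 × 1.67 = 5.8116 m².
From F = γ·h_c·A, the centroid depth is h_c = 118/(7.74009 × 5.8116) = 2.62325 m.
The plate makes 57° with the vertical, i.e. θ = 90° − 57° = 33° to the horizontal. Measuring y along the incline from the free-surface line, vertical depth h = y·sinθ with sinθ = 0.544639.
Along the incline, y_c = h_c/sinθ = 2.62325/0.544639 = 4.81649 m.
The centroid lies 1.67/2 = 0.835 m below the top edge, so the top edge sits at y_top = 4.81649 − 0.835 = 3.98149 m along the incline.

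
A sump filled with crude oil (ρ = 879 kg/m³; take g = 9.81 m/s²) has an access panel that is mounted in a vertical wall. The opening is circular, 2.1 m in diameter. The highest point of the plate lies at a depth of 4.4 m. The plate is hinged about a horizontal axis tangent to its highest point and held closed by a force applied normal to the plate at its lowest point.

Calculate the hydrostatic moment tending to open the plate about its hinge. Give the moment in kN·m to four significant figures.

γ = ρg = 879 × 9.81 / 1000 = 8.62299 kN/m³.
The centroid is at the centre, 1.05 m below the top of the plate, so the centroid depth is h_c = 4.4 + 1.05 = 5.45 m.
A = π(1.05)² = 3.46361 m².
Resultant F = γ·h_c·A = 8.62299 × 5.45 × 3.46361 = 162.773 kN.
I_c = πr⁴/4 = π × 1.05⁴/4 = 0.954656 m⁴.
Centre of pressure: y_p = y_c + I_c/(y_c·A) = 5.45 + 0.954656/(5.45 × 3.46361) = 5.45 + 0.0505733 = 5.50057 m along the plane.
The resultant acts 1.05 + 0.0505733 = 1.10057 m (along the plate) below the hinge at the top edge, so the moment about the hinge is M = F × 1.10057 = 162.773 × 1.10057 = 179.143 kN·m.

M ≈ 179.1 kN·m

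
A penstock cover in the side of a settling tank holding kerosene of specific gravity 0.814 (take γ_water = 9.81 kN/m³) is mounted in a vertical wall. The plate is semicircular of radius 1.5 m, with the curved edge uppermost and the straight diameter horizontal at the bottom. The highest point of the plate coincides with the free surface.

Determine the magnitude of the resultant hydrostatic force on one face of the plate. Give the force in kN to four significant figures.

γ = 0.814 × 9.81 = 7.98534 kN/m³.
The centroid lies 4r/(3π) = 0.63662 m above the diameter, so r − 4r/(3π) = 1.5 − 0.63662 = 0.86338 m below the topmost point, so the centroid depth is h_c = 0.86338 m.
A = πr²/2 = π × 1.5²/2 = 3.53429 m².
Resultant F = γ·h_c·A = 7.98534 × 0.86338 × 3.53429 = 24.3667 kN.

F ≈ 24.37 kN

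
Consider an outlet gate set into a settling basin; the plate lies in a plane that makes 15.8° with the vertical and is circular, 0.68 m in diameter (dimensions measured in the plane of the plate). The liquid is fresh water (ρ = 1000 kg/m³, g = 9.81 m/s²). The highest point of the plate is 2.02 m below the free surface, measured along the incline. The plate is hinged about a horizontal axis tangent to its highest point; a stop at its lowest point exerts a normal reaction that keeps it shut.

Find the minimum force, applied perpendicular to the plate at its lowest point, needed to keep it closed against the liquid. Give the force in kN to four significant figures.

γ = ρg = 1000 × 9.81 = 9810 N/m³ = 9.81 kN/m³.
The plate makes 15.8° with the vertical, i.e. θ = 90° − 15.8° = 74.2° to the horizontal. Measuring y along the incline from the free-surface line, vertical depth h = y·sinθ with sinθ = 0.962218.
The centroid is at the centre, 0.34 m below the top of the plate, so y_c = 2.02 + 0.34 = 2.36 m and h_c = 2.36 × 0.962218 = 2.27083 m.
A = π(0.34)² = 0.363168 m².
Resultant F = γ·h_c·A = 9.81 × 2.27083 × 0.363168 = 8.09024 kN.
I_c = πr⁴/4 = π × 0.34⁴/4 = 0.0104956 m⁴.
Centre of pressure: y_p = y_c + I_c/(y_c·A) = 2.36 + 0.0104956/(2.36 × 0.363168) = 2.36 + 0.0122458 = 2.37225 m along the plane.
The resultant acts 0.34 + 0.0122458 = 0.352246 m (along the plate) below the hinge at the top edge, so the moment about the hinge is M = F × 0.352246 = 8.09024 × 0.352246 = 2.84975 kN·m.
A normal force at the bottom, 0.68 m from the hinge, must supply this moment: P = 2.84975/0.68 = 4.19081 kN.

P ≈ 4.191 kN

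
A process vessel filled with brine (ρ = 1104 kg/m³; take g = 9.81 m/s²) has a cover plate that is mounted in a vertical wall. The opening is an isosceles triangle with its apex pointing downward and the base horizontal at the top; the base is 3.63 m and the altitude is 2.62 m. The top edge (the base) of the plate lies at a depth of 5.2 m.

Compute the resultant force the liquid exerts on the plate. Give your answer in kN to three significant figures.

γ = ρg = 1104 × 9.81 / 1000 = 10.83024 kN/m³.
With the apex down, the centroid sits h/3 = 2.62/3 = 0.873333 m below the base (the top edge), so the centroid depth is h_c = 5.2 + 0.873333 = 6.07333 m.
A = ½ × 3.63 × 2.62 = 4.7553 m².
Resultant F = γ·h_c·A = 10.83024 × 6.07333 × 4.7553 = 312.783 kN.

F ≈ 313 kN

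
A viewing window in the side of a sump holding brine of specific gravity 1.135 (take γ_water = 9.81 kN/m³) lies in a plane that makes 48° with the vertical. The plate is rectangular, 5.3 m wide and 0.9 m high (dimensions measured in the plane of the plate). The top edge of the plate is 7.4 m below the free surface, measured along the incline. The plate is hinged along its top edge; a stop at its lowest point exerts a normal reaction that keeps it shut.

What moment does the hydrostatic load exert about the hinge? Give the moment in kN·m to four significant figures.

M ≈ 127.9 kN·m

γ = 1.135 × 9.81 = 11.13435 kN/m³.
The plate makes 48° with the vertical, i.e. θ = 90° − 48° = 42° to the horizontal. Measuring y along the incline from the free-surface line, vertical depth h = y·sinθ with sinθ = 0.669131.
The centroid lies 0.9/2 = 0.45 m below the top edge, so y_c = 7.4 + 0.45 = 7.85 m and h_c = 7.85 × 0.669131 = 5.25268 m.
A = 5.3 × 0.9 = 4.77 m².
Resultant F = γ·h_c·A = 11.13435 × 5.25268 × 4.77 = 278.974 kN.
I_c = b·h³/12 = 5.3 × 0.9³/12 = 0.321975 m⁴.
Centre of pressure: y_p = y_c + I_c/(y_c·A) = 7.85 + 0.321975/(7.85 × 4.77) = 7.85 + 0.00859873 = 7.8586 m along the plane.
The resultant acts 0.45 + 0.00859873 = 0.458599 m (along the plate) below the hinge at the top edge, so the moment about the hinge is M = F × 0.458599 = 278.974 × 0.458599 = 127.937 kN·m.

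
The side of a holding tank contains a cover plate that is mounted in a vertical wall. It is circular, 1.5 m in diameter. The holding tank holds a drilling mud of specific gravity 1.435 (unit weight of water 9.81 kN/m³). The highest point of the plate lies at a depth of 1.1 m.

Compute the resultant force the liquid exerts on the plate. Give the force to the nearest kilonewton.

F ≈ 46 kN

γ = 1.435 × 9.81 = 14.07735 kN/m³.
The centroid is at the centre, 0.75 m below the top of the plate, so the centroid depth is h_c = 1.1 + 0.75 = 1.85 m.
A = π(0.75)² = 1.76715 m².
Resultant F = γ·h_c·A = 14.07735 × 1.85 × 1.76715 = 46.0221 kN.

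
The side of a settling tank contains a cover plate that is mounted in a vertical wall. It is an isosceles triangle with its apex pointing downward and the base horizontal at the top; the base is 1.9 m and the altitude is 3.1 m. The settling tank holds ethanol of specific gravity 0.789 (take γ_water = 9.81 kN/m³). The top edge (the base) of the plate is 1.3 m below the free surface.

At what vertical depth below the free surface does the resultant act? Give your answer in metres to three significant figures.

γ = 0.789 × 9.81 = 7.74009 kN/m³.
With the apex down, the centroid sits h/3 = 3.1/3 = 1.03333 m below the base (the top edge), so the centroid depth is h_c = 1.3 + 1.03333 = 2.33333 m.
A = ½ × 1.9 × 3.1 = 2.945 m².
Resultant F = γ·h_c·A = 7.74009 × 2.33333 × 2.945 = 53.1872 kN.
I_c = b·h³/36 = 1.9 × 3.1³/36 = 1.5723 m⁴.
Centre of pressure: y_p = y_c + I_c/(y_c·A) = 2.33333 + 1.5723/(2.33333 × 2.945) = 2.33333 + 0.228809 = 2.56214 m along the plane.

h_p = 2.56 m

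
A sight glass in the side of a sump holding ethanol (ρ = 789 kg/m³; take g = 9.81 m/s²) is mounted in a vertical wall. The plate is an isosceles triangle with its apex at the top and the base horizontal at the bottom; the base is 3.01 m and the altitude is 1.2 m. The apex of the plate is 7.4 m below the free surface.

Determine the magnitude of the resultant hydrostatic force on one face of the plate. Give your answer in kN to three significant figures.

F ≈ 115 kN

γ = ρg = 789 × 9.81 / 1000 = 7.74009 kN/m³.
With the apex up, the centroid sits 2h/3 = 2 × 1.2/3 = 0.8 m below the apex, so the centroid depth is h_c = 7.4 + 0.8 = 8.2 m.
A = ½ × 3.01 × 1.2 = 1.806 m².
Resultant F = γ·h_c·A = 7.74009 × 8.2 × 1.806 = 114.625 kN.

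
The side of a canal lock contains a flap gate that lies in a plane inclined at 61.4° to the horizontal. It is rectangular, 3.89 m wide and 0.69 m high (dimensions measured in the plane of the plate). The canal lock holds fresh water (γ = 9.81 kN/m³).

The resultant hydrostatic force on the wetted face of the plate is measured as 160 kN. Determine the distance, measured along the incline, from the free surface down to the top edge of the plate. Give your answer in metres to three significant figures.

γ = 9.81 kN/m³.
A = 3.89 × 0.69 = 2.6841 m².
From F = γ·h_c·A, the centroid depth is h_c = 160/(9.81 × 2.6841) = 6.07648 m.
Let θ = 61.4° be the plate's angle to the horizontal; measure y along the incline from where the plane meets the free surface. Vertical depth h = y·sinθ with sinθ = 0.877983.
Along the incline, y_c = h_c/sinθ = 6.07648/0.877983 = 6.92095 m.
The centroid lies 0.69/2 = 0.345 m below the top edge, so the top edge sits at y_top = 6.92095 − 0.345 = 6.57595 m along the incline.

y_top ≈ 6.58 m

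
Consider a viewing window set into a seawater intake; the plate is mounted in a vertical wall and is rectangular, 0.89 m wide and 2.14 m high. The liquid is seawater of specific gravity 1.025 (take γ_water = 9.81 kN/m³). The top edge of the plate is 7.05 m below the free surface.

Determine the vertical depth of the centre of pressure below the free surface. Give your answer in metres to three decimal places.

γ = 1.025 × 9.81 = 10.05525 kN/m³.
The centroid lies 2.14/2 = 1.07 m below the top edge, so the centroid depth is h_c = 7.05 + 1.07 = 8.12 m.
A = 0.89 × 2.14 = 1.9046 m².
Resultant F = γ·h_c·A = 10.05525 × 8.12 × 1.9046 = 155.508 kN.
I_c = b·h³/12 = 0.89 × 2.14³/12 = 0.726859 m⁴.
Centre of pressure: y_p = y_c + I_c/(y_c·A) = 8.12 + 0.726859/(8.12 × 1.9046) = 8.12 + 0.0469992 = 8.167 m along the plane.

h_p = 8.167 m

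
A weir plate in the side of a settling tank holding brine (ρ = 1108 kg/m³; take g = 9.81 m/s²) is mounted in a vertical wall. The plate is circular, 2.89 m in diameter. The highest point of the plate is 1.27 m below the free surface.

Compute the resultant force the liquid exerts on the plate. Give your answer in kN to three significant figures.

F ≈ 194 kN

γ = ρg = 1108 × 9.81 / 1000 = 10.86948 kN/m³.
The centroid is at the centre, 1.445 m below the top of the plate, so the centroid depth is h_c = 1.27 + 1.445 = 2.715 m.
A = π(1.445)² = 6.55972 m².
Resultant F = γ·h_c·A = 10.86948 × 2.715 × 6.55972 = 193.582 kN.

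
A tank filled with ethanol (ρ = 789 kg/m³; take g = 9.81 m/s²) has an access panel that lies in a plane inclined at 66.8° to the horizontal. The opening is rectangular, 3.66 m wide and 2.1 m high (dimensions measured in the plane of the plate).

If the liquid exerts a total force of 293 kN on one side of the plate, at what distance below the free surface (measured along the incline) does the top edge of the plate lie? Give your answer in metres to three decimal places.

γ = ρg = 789 × 9.81 / 1000 = 7.74009 kN/m³.
A = 3.66 × 2.1 = 7.686 m².
From F = γ·h_c·A, the centroid depth is h_c = 293/(7.74009 × 7.686) = 4.92517 m.
Let θ = 66.8° be the plate's angle to the horizontal; measure y along the incline from where the plane meets the free surface. Vertical depth h = y·sinθ with sinθ = 0.919135.
Along the incline, y_c = h_c/sinθ = 4.92517/0.919135 = 5.35848 m.
The centroid lies 2.1/2 = 1.05 m below the top edge, so the top edge sits at y_top = 5.35848 − 1.05 = 4.30848 m along the incline.

y_top ≈ 4.308 m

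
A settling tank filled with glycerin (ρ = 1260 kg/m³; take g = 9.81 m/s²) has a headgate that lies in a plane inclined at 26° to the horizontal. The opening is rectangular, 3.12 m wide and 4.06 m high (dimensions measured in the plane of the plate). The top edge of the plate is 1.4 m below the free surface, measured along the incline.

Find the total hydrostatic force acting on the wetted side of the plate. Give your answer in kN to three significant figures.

γ = ρg = 1260 × 9.81 / 1000 = 12.3606 kN/m³.
Let θ = 26° be the plate's angle to the horizontal; measure y along the incline from where the plane meets the free surface. Vertical depth h = y·sinθ with sinθ = 0.438371.
The centroid lies 4.06/2 = 2.03 m below the top edge, so y_c = 1.4 + 2.03 = 3.43 m and h_c = 3.43 × 0.438371 = 1.50361 m.
A = 3.12 × 4.06 = 12.6672 m².
Resultant F = γ·h_c·A = 12.3606 × 1.50361 × 12.6672 = 235.427 kN.

F ≈ 235 kN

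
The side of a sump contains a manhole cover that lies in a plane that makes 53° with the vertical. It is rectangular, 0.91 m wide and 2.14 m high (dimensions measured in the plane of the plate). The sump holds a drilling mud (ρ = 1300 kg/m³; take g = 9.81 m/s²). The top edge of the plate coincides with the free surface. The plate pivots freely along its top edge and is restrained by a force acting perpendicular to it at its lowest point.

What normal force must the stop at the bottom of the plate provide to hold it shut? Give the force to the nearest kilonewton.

P ≈ 11 kN

γ = ρg = 1300 × 9.81 / 1000 = 12.753 kN/m³.
The plate makes 53° with the vertical, i.e. θ = 90° − 53° = 37° to the horizontal. Measuring y along the incline from the free-surface line, vertical depth h = y·sinθ with sinθ = 0.601815.
The centroid lies 2.14/2 = 1.07 m below the top edge, so y_c = 1.07 m and h_c = 1.07 × 0.601815 = 0.643942 m.
A = 0.91 × 2.14 = 1.9474 m².
Resultant F = γ·h_c·A = 12.753 × 0.643942 × 1.9474 = 15.9924 kN.
I_c = b·h³/12 = 0.91 × 2.14³/12 = 0.743193 m⁴.
Centre of pressure: y_p = y_c + I_c/(y_c·A) = 1.07 + 0.743193/(1.07 × 1.9474) = 1.07 + 0.356667 = 1.42667 m along the plane.
The resultant acts 1.07 + 0.356667 = 1.42667 m (along the plate) below the hinge at the top edge, so the moment about the hinge is M = F × 1.42667 = 15.9924 × 1.42667 = 22.8159 kN·m.
A normal force at the bottom, 2.14 m from the hinge, must supply this moment: P = 22.8159/2.14 = 10.6616 kN.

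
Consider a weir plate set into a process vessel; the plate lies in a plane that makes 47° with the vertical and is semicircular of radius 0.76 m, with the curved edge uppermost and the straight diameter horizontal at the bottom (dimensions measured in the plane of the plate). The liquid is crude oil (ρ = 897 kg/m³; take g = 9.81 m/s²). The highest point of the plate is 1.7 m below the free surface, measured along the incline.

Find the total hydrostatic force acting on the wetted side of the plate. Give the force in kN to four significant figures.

γ = ρg = 897 × 9.81 / 1000 = 8.79957 kN/m³.
The plate makes 47° with the vertical, i.e. θ = 90° − 47° = 43° to the horizontal. Measuring y along the incline from the free-surface line, vertical depth h = y·sinθ with sinθ = 0.681998.
The centroid lies 4r/(3π) = 0.322554 m above the diameter, so r − 4r/(3π) = 0.76 − 0.322554 = 0.437446 m below the topmost point, so y_c = 1.7 + 0.437446 = 2.13745 m and h_c = 2.13745 × 0.681998 = 1.45774 m.
A = πr²/2 = π × 0.76²/2 = 0.907292 m².
Resultant F = γ·h_c·A = 8.79957 × 1.45774 × 0.907292 = 11.6383 kN.

F ≈ 11.64 kN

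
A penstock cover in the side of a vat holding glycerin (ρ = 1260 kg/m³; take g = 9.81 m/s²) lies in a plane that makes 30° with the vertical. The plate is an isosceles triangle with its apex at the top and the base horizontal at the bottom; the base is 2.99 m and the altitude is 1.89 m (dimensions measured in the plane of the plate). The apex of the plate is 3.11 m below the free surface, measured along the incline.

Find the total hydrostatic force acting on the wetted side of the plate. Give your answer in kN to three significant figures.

F ≈ 132 kN

γ = ρg = 1260 × 9.81 / 1000 = 12.3606 kN/m³.
The plate makes 30° with the vertical, i.e. θ = 90° − 30° = 60° to the horizontal. Measuring y along the incline from the free-surface line, vertical depth h = y·sinθ with sinθ = 0.866025.
With the apex up, the centroid sits 2h/3 = 2 × 1.89/3 = 1.26 m below the apex, so y_c = 3.11 + 1.26 = 4.37 m and h_c = 4.37 × 0.866025 = 3.78453 m.
A = ½ × 2.99 × 1.89 = 2.82555 m².
Resultant F = γ·h_c·A = 12.3606 × 3.78453 × 2.82555 = 132.177 kN.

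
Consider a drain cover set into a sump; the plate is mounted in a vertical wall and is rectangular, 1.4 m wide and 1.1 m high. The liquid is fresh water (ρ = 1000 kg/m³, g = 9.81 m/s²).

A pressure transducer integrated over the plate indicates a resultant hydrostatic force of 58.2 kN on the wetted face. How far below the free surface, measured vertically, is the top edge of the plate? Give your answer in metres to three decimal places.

γ = ρg = 1000 × 9.81 = 9810 N/m³ = 9.81 kN/m³.
A = 1.4 × 1.1 = 1.54 m².
From F = γ·h_c·A, the centroid depth is h_c = 58.2/(9.81 × 1.54) = 3.85242 m.
The centroid lies 1.1/2 = 0.55 m below the top edge, so the top edge sits at h_top = 3.85242 − 0.55 = 3.30242 m below the surface.

d_top ≈ 3.302 m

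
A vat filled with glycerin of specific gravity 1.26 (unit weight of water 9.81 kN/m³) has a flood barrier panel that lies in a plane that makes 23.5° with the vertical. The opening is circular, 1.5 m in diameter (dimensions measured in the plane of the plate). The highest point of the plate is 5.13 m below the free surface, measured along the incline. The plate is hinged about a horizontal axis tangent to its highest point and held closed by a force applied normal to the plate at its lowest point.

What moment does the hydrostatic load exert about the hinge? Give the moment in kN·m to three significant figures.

M ≈ 91.2 kN·m

γ = 1.26 × 9.81 = 12.3606 kN/m³.
The plate makes 23.5° with the vertical, i.e. θ = 90° − 23.5° = 66.5° to the horizontal. Measuring y along the incline from the free-surface line, vertical depth h = y·sinθ with sinθ = 0.917060.
The centroid is at the centre, 0.75 m below the top of the plate, so y_c = 5.13 + 0.75 = 5.88 m and h_c = 5.88 × 0.917060 = 5.39231 m.
A = π(0.75)² = 1.76715 m².
Resultant F = γ·h_c·A = 12.3606 × 5.39231 × 1.76715 = 117.784 kN.
I_c = πr⁴/4 = π × 0.75⁴/4 = 0.248505 m⁴.
Centre of pressure: y_p = y_c + I_c/(y_c·A) = 5.88 + 0.248505/(5.88 × 1.76715) = 5.88 + 0.0239158 = 5.90392 m along the plane.
The resultant acts 0.75 + 0.0239158 = 0.773916 m (along the plate) below the hinge at the top edge, so the moment about the hinge is M = F × 0.773916 = 117.784 × 0.773916 = 91.1549 kN·m.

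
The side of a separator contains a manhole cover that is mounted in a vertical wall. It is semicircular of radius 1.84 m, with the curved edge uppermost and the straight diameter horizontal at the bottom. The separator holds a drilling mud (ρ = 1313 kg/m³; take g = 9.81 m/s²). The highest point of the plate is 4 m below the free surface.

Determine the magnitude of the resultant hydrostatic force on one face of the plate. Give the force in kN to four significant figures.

F ≈ 346.5 kN

γ = ρg = 1313 × 9.81 / 1000 = 12.88053 kN/m³.
The centroid lies 4r/(3π) = 0.78092 m above the diameter, so r − 4r/(3π) = 1.84 − 0.78092 = 1.05908 m below the topmost point, so the centroid depth is h_c = 4 + 1.05908 = 5.05908 m.
A = πr²/2 = π × 1.84²/2 = 5.31809 m².
Resultant F = γ·h_c·A = 12.88053 × 5.05908 × 5.31809 = 346.546 kN.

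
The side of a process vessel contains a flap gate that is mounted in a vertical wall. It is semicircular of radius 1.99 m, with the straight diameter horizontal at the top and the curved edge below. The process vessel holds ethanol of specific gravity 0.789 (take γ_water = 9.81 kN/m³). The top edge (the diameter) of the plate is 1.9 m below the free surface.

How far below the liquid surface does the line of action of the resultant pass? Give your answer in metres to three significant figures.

h_p = 2.85 m

γ = 0.789 × 9.81 = 7.74009 kN/m³.
The centroid of a semicircle lies 4r/(3π) = 0.844582 m from the diameter, here below the top edge, so the centroid depth is h_c = 1.9 + 0.844582 = 2.74458 m.
A = πr²/2 = π × 1.99²/2 = 6.22051 m².
Resultant F = γ·h_c·A = 7.74009 × 2.74458 × 6.22051 = 132.144 kN.
I_c = (π/8 − 8/(9π))·r⁴ = 0.109757 × 1.99⁴ = 1.72125 m⁴.
Centre of pressure: y_p = y_c + I_c/(y_c·A) = 2.74458 + 1.72125/(2.74458 × 6.22051) = 2.74458 + 0.100819 = 2.8454 m along the plane.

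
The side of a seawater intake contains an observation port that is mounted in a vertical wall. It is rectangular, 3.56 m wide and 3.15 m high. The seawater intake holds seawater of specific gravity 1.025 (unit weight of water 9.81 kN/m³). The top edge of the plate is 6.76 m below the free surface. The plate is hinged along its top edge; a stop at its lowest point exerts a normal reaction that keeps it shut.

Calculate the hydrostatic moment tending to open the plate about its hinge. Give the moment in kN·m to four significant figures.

M ≈ 1574 kN·m

γ = 1.025 × 9.81 = 10.05525 kN/m³.
The centroid lies 3.15/2 = 1.575 m below the top edge, so the centroid depth is h_c = 6.76 + 1.575 = 8.335 m.
A = 3.56 × 3.15 = 11.214 m².
Resultant F = γ·h_c·A = 10.05525 × 8.335 × 11.214 = 939.851 kN.
I_c = b·h³/12 = 3.56 × 3.15³/12 = 9.27258 m⁴.
Centre of pressure: y_p = y_c + I_c/(y_c·A) = 8.335 + 9.27258/(8.335 × 11.214) = 8.335 + 0.0992052 = 8.43421 m along the plane.
The resultant acts 1.575 + 0.0992052 = 1.67421 m (along the plate) below the hinge at the top edge, so the moment about the hinge is M = F × 1.67421 = 939.851 × 1.67421 = 1573.51 kN·m.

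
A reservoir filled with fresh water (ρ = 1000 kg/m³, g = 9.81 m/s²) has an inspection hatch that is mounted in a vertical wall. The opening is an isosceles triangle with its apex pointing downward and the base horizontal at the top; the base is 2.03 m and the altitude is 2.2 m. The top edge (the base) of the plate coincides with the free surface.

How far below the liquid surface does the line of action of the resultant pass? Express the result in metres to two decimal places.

h_p = 1.10 m

γ = ρg = 1000 × 9.81 = 9810 N/m³ = 9.81 kN/m³.
With the apex down, the centroid sits h/3 = 2.2/3 = 0.733333 m below the base (the top edge), so the centroid depth is h_c = 0.733333 m.
A = ½ × 2.03 × 2.2 = 2.233 m².
Resultant F = γ·h_c·A = 9.81 × 0.733333 × 2.233 = 16.0642 kN.
I_c = b·h³/36 = 2.03 × 2.2³/36 = 0.600429 m⁴.
Centre of pressure: y_p = y_c + I_c/(y_c·A) = 0.733333 + 0.600429/(0.733333 × 2.233) = 0.733333 + 0.366667 = 1.1 m along the plane.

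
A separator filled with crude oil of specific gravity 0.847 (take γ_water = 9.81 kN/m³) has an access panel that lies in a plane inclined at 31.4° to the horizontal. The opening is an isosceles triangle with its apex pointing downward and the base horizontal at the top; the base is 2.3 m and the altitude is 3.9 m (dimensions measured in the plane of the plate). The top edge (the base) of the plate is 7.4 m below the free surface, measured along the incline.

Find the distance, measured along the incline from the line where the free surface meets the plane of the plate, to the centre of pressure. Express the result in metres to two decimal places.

y_p = 8.80 m

γ = 0.847 × 9.81 = 8.30907 kN/m³.
Let θ = 31.4° be the plate's angle to the horizontal; measure y along the incline from where the plane meets the free surface. Vertical depth h = y·sinθ with sinθ = 0.521010.
With the apex down, the centroid sits h/3 = 3.9/3 = 1.3 m below the base (the top edge), so y_c = 7.4 + 1.3 = 8.7 m and h_c = 8.7 × 0.521010 = 4.53279 m.
A = ½ × 2.3 × 3.9 = 4.485 m².
Resultant F = γ·h_c·A = 8.30907 × 4.53279 × 4.485 = 168.92 kN.
I_c = b·h³/36 = 2.3 × 3.9³/36 = 3.78982 m⁴.
Centre of pressure: y_p = y_c + I_c/(y_c·A) = 8.7 + 3.78982/(8.7 × 4.485) = 8.7 + 0.0971263 = 8.79713 m along the plane.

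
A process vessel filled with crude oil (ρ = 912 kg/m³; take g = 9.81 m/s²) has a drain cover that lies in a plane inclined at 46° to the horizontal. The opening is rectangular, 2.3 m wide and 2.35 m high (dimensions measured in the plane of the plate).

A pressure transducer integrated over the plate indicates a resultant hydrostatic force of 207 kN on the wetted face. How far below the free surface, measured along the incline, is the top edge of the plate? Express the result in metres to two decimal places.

γ = ρg = 912 × 9.81 / 1000 = 8.94672 kN/m³.
A = 2.3 × 2.35 = 5.405 m².
From F = γ·h_c·A, the centroid depth is h_c = 207/(8.94672 × 5.405) = 4.28066 m.
Let θ = 46° be the plate's angle to the horizontal; measure y along the incline from where the plane meets the free surface. Vertical depth h = y·sinθ with sinθ = 0.719340.
Along the incline, y_c = h_c/sinθ = 4.28066/0.719340 = 5.95082 m.
The centroid lies 2.35/2 = 1.175 m below the top edge, so the top edge sits at y_top = 5.95082 − 1.175 = 4.77582 m along the incline.

y_top ≈ 4.78 m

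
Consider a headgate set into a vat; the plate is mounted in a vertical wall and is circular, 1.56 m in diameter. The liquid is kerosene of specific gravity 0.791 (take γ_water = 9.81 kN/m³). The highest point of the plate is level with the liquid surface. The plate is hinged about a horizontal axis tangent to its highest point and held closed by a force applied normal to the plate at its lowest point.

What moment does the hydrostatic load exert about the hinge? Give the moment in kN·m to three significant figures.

γ = 0.791 × 9.81 = 7.75971 kN/m³.
The centroid is at the centre, 0.78 m below the top of the plate, so the centroid depth is h_c = 0.78 m.
A = π(0.78)² = 1.91134 m².
Resultant F = γ·h_c·A = 7.75971 × 0.78 × 1.91134 = 11.5685 kN.
I_c = πr⁴/4 = π × 0.78⁴/4 = 0.290716 m⁴.
Centre of pressure: y_p = y_c + I_c/(y_c·A) = 0.78 + 0.290716/(0.78 × 1.91134) = 0.78 + 0.195001 = 0.975001 m along the plane.
The resultant acts 0.78 + 0.195001 = 0.975001 m (along the plate) below the hinge at the top edge, so the moment about the hinge is M = F × 0.975001 = 11.5685 × 0.975001 = 11.2793 kN·m.

M ≈ 11.3 kN·m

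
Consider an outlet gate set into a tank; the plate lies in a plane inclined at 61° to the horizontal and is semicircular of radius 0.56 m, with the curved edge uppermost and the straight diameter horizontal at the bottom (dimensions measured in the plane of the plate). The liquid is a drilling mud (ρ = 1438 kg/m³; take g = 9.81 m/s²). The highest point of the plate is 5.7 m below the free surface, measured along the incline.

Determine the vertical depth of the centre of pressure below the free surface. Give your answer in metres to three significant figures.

h_p = 5.27 m

γ = ρg = 1438 × 9.81 / 1000 = 14.10678 kN/m³.
Let θ = 61° be the plate's angle to the horizontal; measure y along the incline from where the plane meets the free surface. Vertical depth h = y·sinθ with sinθ = 0.874620.
The centroid lies 4r/(3π) = 0.237671 m above the diameter, so r − 4r/(3π) = 0.56 − 0.237671 = 0.322329 m below the topmost point, so y_c = 5.7 + 0.322329 = 6.02233 m and h_c = 6.02233 × 0.874620 = 5.26725 m.
A = πr²/2 = π × 0.56²/2 = 0.492602 m².
Resultant F = γ·h_c·A = 14.10678 × 5.26725 × 0.492602 = 36.6023 kN.
I_c = (π/8 − 8/(9π))·r⁴ = 0.109757 × 0.56⁴ = 0.010794 m⁴.
Centre of pressure: y_p = y_c + I_c/(y_c·A) = 6.02233 + 0.010794/(6.02233 × 0.492602) = 6.02233 + 0.00363849 = 6.02597 m along the plane.
Vertically, h_p = y_p·sinθ = 6.02597 × 0.874620 = 5.27043 m.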